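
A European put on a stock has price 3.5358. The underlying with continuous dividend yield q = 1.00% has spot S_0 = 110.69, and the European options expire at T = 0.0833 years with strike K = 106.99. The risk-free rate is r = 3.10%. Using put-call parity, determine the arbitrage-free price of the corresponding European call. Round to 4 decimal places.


Answer: Call price = 7.4196

Derivation:
Put-call parity: C - P = S_0 * exp(-qT) - K * exp(-rT).
S_0 * exp(-qT) = 110.6900 * 0.99916735 = 110.59783362
K * exp(-rT) = 106.9900 * 0.99742103 = 106.71407614
C = P + S*exp(-qT) - K*exp(-rT)
C = 3.5358 + 110.59783362 - 106.71407614 = 7.4196


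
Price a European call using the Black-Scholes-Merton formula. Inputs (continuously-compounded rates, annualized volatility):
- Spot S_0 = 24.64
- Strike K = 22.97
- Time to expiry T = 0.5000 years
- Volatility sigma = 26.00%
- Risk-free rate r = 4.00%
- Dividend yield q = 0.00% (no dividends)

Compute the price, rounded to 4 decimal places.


d1 = (ln(S/K) + (r - q + 0.5*sigma^2) * T) / (sigma * sqrt(T)) = 0.58244996
d2 = d1 - sigma * sqrt(T) = 0.39860220
exp(-rT) = 0.98019867; exp(-qT) = 1.00000000
C = S_0 * exp(-qT) * N(d1) - K * exp(-rT) * N(d2)
N(d1) = 0.71986818; N(d2) = 0.65490683
C = 24.6400 * 1.00000000 * 0.71986818 - 22.9700 * 0.98019867 * 0.65490683 = 2.9922

Answer: Price = 2.9922


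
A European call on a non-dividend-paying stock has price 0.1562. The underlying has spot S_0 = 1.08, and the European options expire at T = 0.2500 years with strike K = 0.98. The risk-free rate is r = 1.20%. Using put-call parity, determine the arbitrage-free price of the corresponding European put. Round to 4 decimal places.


Put-call parity: C - P = S_0 * exp(-qT) - K * exp(-rT).
S_0 * exp(-qT) = 1.0800 * 1.00000000 = 1.08000000
K * exp(-rT) = 0.9800 * 0.99700450 = 0.97706441
P = C - S*exp(-qT) + K*exp(-rT)
P = 0.1562 - 1.08000000 + 0.97706441 = 0.0533

Answer: Put price = 0.0533


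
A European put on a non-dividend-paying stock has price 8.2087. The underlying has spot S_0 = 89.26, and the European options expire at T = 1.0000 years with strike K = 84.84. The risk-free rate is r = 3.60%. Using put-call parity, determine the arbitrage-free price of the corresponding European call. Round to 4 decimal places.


Answer: Call price = 15.6286

Derivation:
Put-call parity: C - P = S_0 * exp(-qT) - K * exp(-rT).
S_0 * exp(-qT) = 89.2600 * 1.00000000 = 89.26000000
K * exp(-rT) = 84.8400 * 0.96464029 = 81.84008250
C = P + S*exp(-qT) - K*exp(-rT)
C = 8.2087 + 89.26000000 - 81.84008250 = 15.6286


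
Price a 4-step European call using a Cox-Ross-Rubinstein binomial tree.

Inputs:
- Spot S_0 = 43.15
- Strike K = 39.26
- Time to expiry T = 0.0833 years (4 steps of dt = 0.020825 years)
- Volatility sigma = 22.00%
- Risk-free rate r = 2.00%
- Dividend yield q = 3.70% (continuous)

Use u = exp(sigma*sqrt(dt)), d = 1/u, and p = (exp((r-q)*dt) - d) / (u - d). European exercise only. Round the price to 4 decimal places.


dt = T/N = 0.020825
u = exp(sigma*sqrt(dt)) = 1.032257; d = 1/u = 0.968751
p = (exp((r-q)*dt) - d) / (u - d) = 0.486490
Discount per step: exp(-r*dt) = 0.999584
Stock lattice S(k, i) with i counting down-moves:
  k=0: S(0,0) = 43.1500
  k=1: S(1,0) = 44.5419; S(1,1) = 41.8016
  k=2: S(2,0) = 45.9787; S(2,1) = 43.1500; S(2,2) = 40.4953
  k=3: S(3,0) = 47.4618; S(3,1) = 44.5419; S(3,2) = 41.8016; S(3,3) = 39.2299
  k=4: S(4,0) = 48.9928; S(4,1) = 45.9787; S(4,2) = 43.1500; S(4,3) = 40.4953; S(4,4) = 38.0040
Terminal payoffs V(N, i) = max(S_T - K, 0):
  V(4,0) = 9.732835; V(4,1) = 6.718700; V(4,2) = 3.890000; V(4,3) = 1.235327; V(4,4) = 0.000000
Backward induction: V(k, i) = exp(-r*dt) * [p * V(k+1, i) + (1-p) * V(k+1, i+1)].
  V(3,0) = exp(-r*dt) * [p*9.732835 + (1-p)*6.718700] = 8.181638
  V(3,1) = exp(-r*dt) * [p*6.718700 + (1-p)*3.890000] = 5.263941
  V(3,2) = exp(-r*dt) * [p*3.890000 + (1-p)*1.235327] = 2.525747
  V(3,3) = exp(-r*dt) * [p*1.235327 + (1-p)*0.000000] = 0.600724
  V(2,0) = exp(-r*dt) * [p*8.181638 + (1-p)*5.263941] = 6.680589
  V(2,1) = exp(-r*dt) * [p*5.263941 + (1-p)*2.525747] = 3.856245
  V(2,2) = exp(-r*dt) * [p*2.525747 + (1-p)*0.600724] = 1.536588
  V(1,0) = exp(-r*dt) * [p*6.680589 + (1-p)*3.856245] = 5.228082
  V(1,1) = exp(-r*dt) * [p*3.856245 + (1-p)*1.536588] = 2.663968
  V(0,0) = exp(-r*dt) * [p*5.228082 + (1-p)*2.663968] = 3.909756

Answer: Price = V(0,0) = 3.9098


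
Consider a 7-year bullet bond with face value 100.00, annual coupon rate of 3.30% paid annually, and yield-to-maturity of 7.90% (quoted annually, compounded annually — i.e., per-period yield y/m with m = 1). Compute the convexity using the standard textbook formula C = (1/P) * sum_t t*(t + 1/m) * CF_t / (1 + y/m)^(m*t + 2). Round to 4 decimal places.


Coupon per period c = face * coupon_rate / m = 3.300000
Periods per year m = 1; per-period yield y/m = 0.079000
Number of cashflows N = 7
Cashflows (t years, CF_t, discount factor 1/(1+y/m)^(m*t), PV):
  t = 1.0000: CF_t = 3.300000, DF = 0.926784, PV = 3.058387
  t = 2.0000: CF_t = 3.300000, DF = 0.858929, PV = 2.834465
  t = 3.0000: CF_t = 3.300000, DF = 0.796041, PV = 2.626937
  t = 4.0000: CF_t = 3.300000, DF = 0.737758, PV = 2.434603
  t = 5.0000: CF_t = 3.300000, DF = 0.683743, PV = 2.256351
  t = 6.0000: CF_t = 3.300000, DF = 0.633682, PV = 2.091150
  t = 7.0000: CF_t = 103.300000, DF = 0.587286, PV = 60.666677
Price P = sum_t PV_t = 75.968571
Convexity numerator sum_t t*(t + 1/m) * CF_t / (1+y/m)^(m*t + 2):
  t = 1.0000: term = 5.253873
  t = 2.0000: term = 14.607618
  t = 3.0000: term = 27.076216
  t = 4.0000: term = 41.823008
  t = 5.0000: term = 58.141346
  t = 6.0000: term = 75.438262
  t = 7.0000: term = 2918.067585
Convexity = (1/P) * sum = 3140.407909 / 75.968571 = 41.338252

Answer: Convexity = 41.3383


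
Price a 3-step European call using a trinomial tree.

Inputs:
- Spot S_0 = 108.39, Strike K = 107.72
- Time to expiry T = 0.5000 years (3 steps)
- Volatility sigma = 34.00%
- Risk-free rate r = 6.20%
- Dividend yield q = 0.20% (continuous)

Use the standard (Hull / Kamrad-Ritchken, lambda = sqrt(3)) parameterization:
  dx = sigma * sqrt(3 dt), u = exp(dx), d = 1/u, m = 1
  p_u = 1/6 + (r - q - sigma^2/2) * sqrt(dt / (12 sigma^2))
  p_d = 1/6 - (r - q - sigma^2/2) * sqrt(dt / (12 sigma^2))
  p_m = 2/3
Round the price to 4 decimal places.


Answer: Price = V(0,0) = 11.3909

Derivation:
dt = T/N = 0.166667; dx = sigma*sqrt(3*dt) = 0.240416
u = exp(dx) = 1.271778; d = 1/u = 0.786300
p_u = 0.167429, p_m = 0.666667, p_d = 0.165904
Discount per step: exp(-r*dt) = 0.989720
Stock lattice S(k, j) with j the centered position index:
  k=0: S(0,+0) = 108.3900
  k=1: S(1,-1) = 85.2271; S(1,+0) = 108.3900; S(1,+1) = 137.8481
  k=2: S(2,-2) = 67.0141; S(2,-1) = 85.2271; S(2,+0) = 108.3900; S(2,+1) = 137.8481; S(2,+2) = 175.3122
  k=3: S(3,-3) = 52.6932; S(3,-2) = 67.0141; S(3,-1) = 85.2271; S(3,+0) = 108.3900; S(3,+1) = 137.8481; S(3,+2) = 175.3122; S(3,+3) = 222.9583
Terminal payoffs V(N, j) = max(S_T - K, 0):
  V(3,-3) = 0.000000; V(3,-2) = 0.000000; V(3,-1) = 0.000000; V(3,+0) = 0.670000; V(3,+1) = 30.128070; V(3,+2) = 67.592211; V(3,+3) = 115.238298
Backward induction: V(k, j) = exp(-r*dt) * [p_u * V(k+1, j+1) + p_m * V(k+1, j) + p_d * V(k+1, j-1)]
  V(2,-2) = exp(-r*dt) * [p_u*0.000000 + p_m*0.000000 + p_d*0.000000] = 0.000000
  V(2,-1) = exp(-r*dt) * [p_u*0.670000 + p_m*0.000000 + p_d*0.000000] = 0.111024
  V(2,+0) = exp(-r*dt) * [p_u*30.128070 + p_m*0.670000 + p_d*0.000000] = 5.434538
  V(2,+1) = exp(-r*dt) * [p_u*67.592211 + p_m*30.128070 + p_d*0.670000] = 31.189486
  V(2,+2) = exp(-r*dt) * [p_u*115.238298 + p_m*67.592211 + p_d*30.128070] = 68.641135
  V(1,-1) = exp(-r*dt) * [p_u*5.434538 + p_m*0.111024 + p_d*0.000000] = 0.973802
  V(1,+0) = exp(-r*dt) * [p_u*31.189486 + p_m*5.434538 + p_d*0.111024] = 8.772359
  V(1,+1) = exp(-r*dt) * [p_u*68.641135 + p_m*31.189486 + p_d*5.434538] = 32.845967
  V(0,+0) = exp(-r*dt) * [p_u*32.845967 + p_m*8.772359 + p_d*0.973802] = 11.390856


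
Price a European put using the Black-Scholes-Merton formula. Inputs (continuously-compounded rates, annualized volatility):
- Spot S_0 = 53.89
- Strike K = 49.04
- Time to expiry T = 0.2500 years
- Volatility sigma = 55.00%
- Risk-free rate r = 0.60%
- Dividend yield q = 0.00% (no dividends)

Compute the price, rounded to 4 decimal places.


Answer: Price = 3.4982

Derivation:
d1 = (ln(S/K) + (r - q + 0.5*sigma^2) * T) / (sigma * sqrt(T)) = 0.48589506
d2 = d1 - sigma * sqrt(T) = 0.21089506
exp(-rT) = 0.99850112; exp(-qT) = 1.00000000
P = K * exp(-rT) * N(-d2) - S_0 * exp(-qT) * N(-d1)
N(-d1) = 0.31352079; N(-d2) = 0.41648458
P = 49.0400 * 0.99850112 * 0.41648458 - 53.8900 * 1.00000000 * 0.31352079 = 3.4982


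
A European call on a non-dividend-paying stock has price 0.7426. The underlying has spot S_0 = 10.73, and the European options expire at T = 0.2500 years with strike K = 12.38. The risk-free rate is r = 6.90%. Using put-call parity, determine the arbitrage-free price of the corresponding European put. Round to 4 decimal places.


Put-call parity: C - P = S_0 * exp(-qT) - K * exp(-rT).
S_0 * exp(-qT) = 10.7300 * 1.00000000 = 10.73000000
K * exp(-rT) = 12.3800 * 0.98289793 = 12.16827637
P = C - S*exp(-qT) + K*exp(-rT)
P = 0.7426 - 10.73000000 + 12.16827637 = 2.1809

Answer: Put price = 2.1809


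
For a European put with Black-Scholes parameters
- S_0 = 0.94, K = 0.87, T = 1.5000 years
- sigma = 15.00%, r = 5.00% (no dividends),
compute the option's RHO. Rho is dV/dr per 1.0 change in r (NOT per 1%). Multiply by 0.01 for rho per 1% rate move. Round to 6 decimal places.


Answer: Rho = -0.278909

Derivation:
d1 = 0.9213437975; d2 = 0.7376320668
phi(d1) = 0.2609632386; exp(-qT) = 1.0000000000; exp(-rT) = 0.9277434863
N(-d2) = 0.2303690318
Rho = -K*T*exp(-rT)*N(-d2) = -0.8700 * 1.5000 * 0.9277434863 * 0.2303690318 = -0.278909


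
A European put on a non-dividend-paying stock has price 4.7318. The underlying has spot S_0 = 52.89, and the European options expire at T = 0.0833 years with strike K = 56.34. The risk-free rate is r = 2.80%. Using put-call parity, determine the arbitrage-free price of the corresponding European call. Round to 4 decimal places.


Put-call parity: C - P = S_0 * exp(-qT) - K * exp(-rT).
S_0 * exp(-qT) = 52.8900 * 1.00000000 = 52.89000000
K * exp(-rT) = 56.3400 * 0.99767032 = 56.20874571
C = P + S*exp(-qT) - K*exp(-rT)
C = 4.7318 + 52.89000000 - 56.20874571 = 1.4131

Answer: Call price = 1.4131


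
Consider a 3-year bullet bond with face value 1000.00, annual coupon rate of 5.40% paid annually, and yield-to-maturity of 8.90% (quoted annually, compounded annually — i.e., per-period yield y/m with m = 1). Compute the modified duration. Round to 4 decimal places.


Coupon per period c = face * coupon_rate / m = 54.000000
Periods per year m = 1; per-period yield y/m = 0.089000
Number of cashflows N = 3
Cashflows (t years, CF_t, discount factor 1/(1+y/m)^(m*t), PV):
  t = 1.0000: CF_t = 54.000000, DF = 0.918274, PV = 49.586777
  t = 2.0000: CF_t = 54.000000, DF = 0.843226, PV = 45.534230
  t = 3.0000: CF_t = 1054.000000, DF = 0.774313, PV = 816.125545
Price P = sum_t PV_t = 911.246552
First compute Macaulay numerator sum_t t * PV_t:
  t * PV_t at t = 1.0000: 49.586777
  t * PV_t at t = 2.0000: 91.068461
  t * PV_t at t = 3.0000: 2448.376635
Macaulay duration D = 2589.031872 / 911.246552 = 2.841198
Modified duration = D / (1 + y/m) = 2.841198 / (1 + 0.089000) = 2.608997

Answer: Modified duration = 2.6090


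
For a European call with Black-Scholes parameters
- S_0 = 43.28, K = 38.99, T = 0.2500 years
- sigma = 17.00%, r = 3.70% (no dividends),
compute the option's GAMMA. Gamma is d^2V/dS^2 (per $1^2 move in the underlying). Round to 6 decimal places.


Answer: Gamma = 0.041883

Derivation:
d1 = 1.3793874299; d2 = 1.2943874299
phi(d1) = 0.1540784526; exp(-qT) = 1.0000000000; exp(-rT) = 0.9907926496
Gamma = exp(-qT) * phi(d1) / (S * sigma * sqrt(T)) = 1.0000000000 * 0.1540784526 / (43.2800 * 0.1700 * 0.5000000000) = 0.041883


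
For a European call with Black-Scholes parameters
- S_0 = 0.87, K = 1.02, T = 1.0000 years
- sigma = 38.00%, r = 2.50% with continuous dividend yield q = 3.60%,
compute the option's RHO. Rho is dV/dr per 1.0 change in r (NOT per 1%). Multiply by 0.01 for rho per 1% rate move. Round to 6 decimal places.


Answer: Rho = 0.260529

Derivation:
d1 = -0.2575386701; d2 = -0.6375386701
phi(d1) = 0.3859290956; exp(-qT) = 0.9646402935; exp(-rT) = 0.9753099120
N(d2) = 0.2618870149
Rho = K*T*exp(-rT)*N(d2) = 1.0200 * 1.0000 * 0.9753099120 * 0.2618870149 = 0.260529


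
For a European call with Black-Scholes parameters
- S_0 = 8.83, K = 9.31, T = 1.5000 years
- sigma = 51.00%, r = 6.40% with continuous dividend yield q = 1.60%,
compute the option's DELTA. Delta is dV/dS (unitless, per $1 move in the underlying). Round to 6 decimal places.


d1 = 0.3428339838; d2 = -0.2817859006
phi(d1) = 0.3761730119; exp(-qT) = 0.9762857098; exp(-rT) = 0.9084640161
N(d1) = 0.6341383209
Delta = exp(-qT) * N(d1) = 0.9762857098 * 0.6341383209 = 0.619100

Answer: Delta = 0.619100


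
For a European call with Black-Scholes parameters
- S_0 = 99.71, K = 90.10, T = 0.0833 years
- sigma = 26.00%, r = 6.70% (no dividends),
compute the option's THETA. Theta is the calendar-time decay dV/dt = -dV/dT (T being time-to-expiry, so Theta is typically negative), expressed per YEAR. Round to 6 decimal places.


d1 = 1.4624424876; d2 = 1.3874019652
phi(d1) = 0.1369269718; exp(-qT) = 1.0000000000; exp(-rT) = 0.9944344454
Theta = -S*exp(-qT)*phi(d1)*sigma/(2*sqrt(T)) - r*K*exp(-rT)*N(d2) + q*S*exp(-qT)*N(d1)
N(d1) = 0.9281900032; N(d2) = 0.9173403869; sqrt(T) = 0.2886173938
Term 1 = -99.7100 * 1.0000000000 * 0.1369269718 * 0.2600 / (2 * 0.2886173938) = -6.1496241207
Term 2 = -0.0670 * 90.1000 * 0.9944344454 * 0.9173403869 = -5.5068882934
Term 3 = 0 (no dividend yield, q = 0)
Theta = -6.1496241207 + (-5.5068882934) + (0.0000000000) = -11.656512

Answer: Theta = -11.656512


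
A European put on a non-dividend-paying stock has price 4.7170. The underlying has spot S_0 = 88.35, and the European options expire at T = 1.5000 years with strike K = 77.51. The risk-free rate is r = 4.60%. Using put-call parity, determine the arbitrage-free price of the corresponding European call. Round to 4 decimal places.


Answer: Call price = 20.7248

Derivation:
Put-call parity: C - P = S_0 * exp(-qT) - K * exp(-rT).
S_0 * exp(-qT) = 88.3500 * 1.00000000 = 88.35000000
K * exp(-rT) = 77.5100 * 0.93332668 = 72.34215097
C = P + S*exp(-qT) - K*exp(-rT)
C = 4.7170 + 88.35000000 - 72.34215097 = 20.7248


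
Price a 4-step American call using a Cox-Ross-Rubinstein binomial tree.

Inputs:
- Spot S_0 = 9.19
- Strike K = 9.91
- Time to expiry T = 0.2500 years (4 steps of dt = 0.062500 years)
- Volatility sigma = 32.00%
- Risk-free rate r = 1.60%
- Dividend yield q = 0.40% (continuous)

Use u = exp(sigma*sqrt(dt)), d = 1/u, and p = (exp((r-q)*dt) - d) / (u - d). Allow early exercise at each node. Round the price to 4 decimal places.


Answer: Price = V(0,0) = 0.3554

Derivation:
dt = T/N = 0.062500
u = exp(sigma*sqrt(dt)) = 1.083287; d = 1/u = 0.923116
p = (exp((r-q)*dt) - d) / (u - d) = 0.484695
Discount per step: exp(-r*dt) = 0.999000
Stock lattice S(k, i) with i counting down-moves:
  k=0: S(0,0) = 9.1900
  k=1: S(1,0) = 9.9554; S(1,1) = 8.4834
  k=2: S(2,0) = 10.7846; S(2,1) = 9.1900; S(2,2) = 7.8312
  k=3: S(3,0) = 11.6828; S(3,1) = 9.9554; S(3,2) = 8.4834; S(3,3) = 7.2291
  k=4: S(4,0) = 12.6558; S(4,1) = 10.7846; S(4,2) = 9.1900; S(4,3) = 7.8312; S(4,4) = 6.6733
Terminal payoffs V(N, i) = max(S_T - K, 0):
  V(4,0) = 2.745804; V(4,1) = 0.874565; V(4,2) = 0.000000; V(4,3) = 0.000000; V(4,4) = 0.000000
Backward induction: V(k, i) = exp(-r*dt) * [p * V(k+1, i) + (1-p) * V(k+1, i+1)]; then take max(V_cont, immediate exercise) for American.
  V(3,0) = exp(-r*dt) * [p*2.745804 + (1-p)*0.874565] = 1.779764; exercise = 1.772780; V(3,0) = max -> 1.779764
  V(3,1) = exp(-r*dt) * [p*0.874565 + (1-p)*0.000000] = 0.423473; exercise = 0.045408; V(3,1) = max -> 0.423473
  V(3,2) = exp(-r*dt) * [p*0.000000 + (1-p)*0.000000] = 0.000000; exercise = 0.000000; V(3,2) = max -> 0.000000
  V(3,3) = exp(-r*dt) * [p*0.000000 + (1-p)*0.000000] = 0.000000; exercise = 0.000000; V(3,3) = max -> 0.000000
  V(2,0) = exp(-r*dt) * [p*1.779764 + (1-p)*0.423473] = 1.079780; exercise = 0.874565; V(2,0) = max -> 1.079780
  V(2,1) = exp(-r*dt) * [p*0.423473 + (1-p)*0.000000] = 0.205050; exercise = 0.000000; V(2,1) = max -> 0.205050
  V(2,2) = exp(-r*dt) * [p*0.000000 + (1-p)*0.000000] = 0.000000; exercise = 0.000000; V(2,2) = max -> 0.000000
  V(1,0) = exp(-r*dt) * [p*1.079780 + (1-p)*0.205050] = 0.628399; exercise = 0.045408; V(1,0) = max -> 0.628399
  V(1,1) = exp(-r*dt) * [p*0.205050 + (1-p)*0.000000] = 0.099287; exercise = 0.000000; V(1,1) = max -> 0.099287
  V(0,0) = exp(-r*dt) * [p*0.628399 + (1-p)*0.099287] = 0.355390; exercise = 0.000000; V(0,0) = max -> 0.355390


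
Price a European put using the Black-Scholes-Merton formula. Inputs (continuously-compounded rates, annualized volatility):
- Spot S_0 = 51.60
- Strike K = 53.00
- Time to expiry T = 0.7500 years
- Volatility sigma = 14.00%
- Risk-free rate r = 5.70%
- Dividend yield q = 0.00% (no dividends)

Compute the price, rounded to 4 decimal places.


Answer: Price = 2.0870

Derivation:
d1 = (ln(S/K) + (r - q + 0.5*sigma^2) * T) / (sigma * sqrt(T)) = 0.19242061
d2 = d1 - sigma * sqrt(T) = 0.07117705
exp(-rT) = 0.95815090; exp(-qT) = 1.00000000
P = K * exp(-rT) * N(-d2) - S_0 * exp(-qT) * N(-d1)
N(-d1) = 0.42370638; N(-d2) = 0.47162842
P = 53.0000 * 0.95815090 * 0.47162842 - 51.6000 * 1.00000000 * 0.42370638 = 2.0870


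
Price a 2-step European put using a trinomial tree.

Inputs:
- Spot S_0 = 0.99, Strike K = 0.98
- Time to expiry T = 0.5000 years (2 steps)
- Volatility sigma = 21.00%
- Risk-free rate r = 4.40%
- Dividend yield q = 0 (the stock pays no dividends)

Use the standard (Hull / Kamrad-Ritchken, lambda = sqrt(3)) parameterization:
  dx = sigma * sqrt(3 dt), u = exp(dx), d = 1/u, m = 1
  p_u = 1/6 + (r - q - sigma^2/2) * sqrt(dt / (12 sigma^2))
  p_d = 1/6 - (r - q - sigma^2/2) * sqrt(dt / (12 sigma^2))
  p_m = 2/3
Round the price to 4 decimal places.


dt = T/N = 0.250000; dx = sigma*sqrt(3*dt) = 0.181865
u = exp(dx) = 1.199453; d = 1/u = 0.833714
p_u = 0.181753, p_m = 0.666667, p_d = 0.151580
Discount per step: exp(-r*dt) = 0.989060
Stock lattice S(k, j) with j the centered position index:
  k=0: S(0,+0) = 0.9900
  k=1: S(1,-1) = 0.8254; S(1,+0) = 0.9900; S(1,+1) = 1.1875
  k=2: S(2,-2) = 0.6881; S(2,-1) = 0.8254; S(2,+0) = 0.9900; S(2,+1) = 1.1875; S(2,+2) = 1.4243
Terminal payoffs V(N, j) = max(K - S_T, 0):
  V(2,-2) = 0.291872; V(2,-1) = 0.154624; V(2,+0) = 0.000000; V(2,+1) = 0.000000; V(2,+2) = 0.000000
Backward induction: V(k, j) = exp(-r*dt) * [p_u * V(k+1, j+1) + p_m * V(k+1, j) + p_d * V(k+1, j-1)]
  V(1,-1) = exp(-r*dt) * [p_u*0.000000 + p_m*0.154624 + p_d*0.291872] = 0.145713
  V(1,+0) = exp(-r*dt) * [p_u*0.000000 + p_m*0.000000 + p_d*0.154624] = 0.023181
  V(1,+1) = exp(-r*dt) * [p_u*0.000000 + p_m*0.000000 + p_d*0.000000] = 0.000000
  V(0,+0) = exp(-r*dt) * [p_u*0.000000 + p_m*0.023181 + p_d*0.145713] = 0.037131

Answer: Price = V(0,0) = 0.0371


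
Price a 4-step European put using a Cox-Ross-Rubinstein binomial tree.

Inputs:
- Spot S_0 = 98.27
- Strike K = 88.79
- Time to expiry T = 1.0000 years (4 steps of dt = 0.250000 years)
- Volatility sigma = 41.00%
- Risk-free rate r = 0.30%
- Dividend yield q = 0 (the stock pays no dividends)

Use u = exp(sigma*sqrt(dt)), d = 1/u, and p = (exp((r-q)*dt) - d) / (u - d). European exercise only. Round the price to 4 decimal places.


dt = T/N = 0.250000
u = exp(sigma*sqrt(dt)) = 1.227525; d = 1/u = 0.814647
p = (exp((r-q)*dt) - d) / (u - d) = 0.450746
Discount per step: exp(-r*dt) = 0.999250
Stock lattice S(k, i) with i counting down-moves:
  k=0: S(0,0) = 98.2700
  k=1: S(1,0) = 120.6289; S(1,1) = 80.0554
  k=2: S(2,0) = 148.0750; S(2,1) = 98.2700; S(2,2) = 65.2169
  k=3: S(3,0) = 181.7658; S(3,1) = 120.6289; S(3,2) = 80.0554; S(3,3) = 53.1288
  k=4: S(4,0) = 223.1220; S(4,1) = 148.0750; S(4,2) = 98.2700; S(4,3) = 65.2169; S(4,4) = 43.2812
Terminal payoffs V(N, i) = max(K - S_T, 0):
  V(4,0) = 0.000000; V(4,1) = 0.000000; V(4,2) = 0.000000; V(4,3) = 23.573090; V(4,4) = 45.508781
Backward induction: V(k, i) = exp(-r*dt) * [p * V(k+1, i) + (1-p) * V(k+1, i+1)].
  V(3,0) = exp(-r*dt) * [p*0.000000 + (1-p)*0.000000] = 0.000000
  V(3,1) = exp(-r*dt) * [p*0.000000 + (1-p)*0.000000] = 0.000000
  V(3,2) = exp(-r*dt) * [p*0.000000 + (1-p)*23.573090] = 12.937909
  V(3,3) = exp(-r*dt) * [p*23.573090 + (1-p)*45.508781] = 35.594652
  V(2,0) = exp(-r*dt) * [p*0.000000 + (1-p)*0.000000] = 0.000000
  V(2,1) = exp(-r*dt) * [p*0.000000 + (1-p)*12.937909] = 7.100871
  V(2,2) = exp(-r*dt) * [p*12.937909 + (1-p)*35.594652] = 25.363187
  V(1,0) = exp(-r*dt) * [p*0.000000 + (1-p)*7.100871] = 3.897258
  V(1,1) = exp(-r*dt) * [p*7.100871 + (1-p)*25.363187] = 17.118679
  V(0,0) = exp(-r*dt) * [p*3.897258 + (1-p)*17.118679] = 11.150811

Answer: Price = V(0,0) = 11.1508


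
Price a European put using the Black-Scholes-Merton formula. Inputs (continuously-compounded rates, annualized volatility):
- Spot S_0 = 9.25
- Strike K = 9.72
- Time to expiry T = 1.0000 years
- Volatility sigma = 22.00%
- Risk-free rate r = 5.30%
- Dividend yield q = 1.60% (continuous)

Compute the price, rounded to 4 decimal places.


Answer: Price = 0.8612

Derivation:
d1 = (ln(S/K) + (r - q + 0.5*sigma^2) * T) / (sigma * sqrt(T)) = 0.05289970
d2 = d1 - sigma * sqrt(T) = -0.16710030
exp(-rT) = 0.94838001; exp(-qT) = 0.98412732
P = K * exp(-rT) * N(-d2) - S_0 * exp(-qT) * N(-d1)
N(-d1) = 0.47890591; N(-d2) = 0.56635444
P = 9.7200 * 0.94838001 * 0.56635444 - 9.2500 * 0.98412732 * 0.47890591 = 0.8612


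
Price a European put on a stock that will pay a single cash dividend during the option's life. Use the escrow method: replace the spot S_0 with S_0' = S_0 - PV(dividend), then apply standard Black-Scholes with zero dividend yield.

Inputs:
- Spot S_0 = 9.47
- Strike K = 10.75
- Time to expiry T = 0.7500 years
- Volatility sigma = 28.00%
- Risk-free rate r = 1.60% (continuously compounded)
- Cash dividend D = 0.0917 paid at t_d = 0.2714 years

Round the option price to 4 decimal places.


PV(D) = D * exp(-r * t_d) = 0.0917 * 0.99566701 = 0.09130267
S_0' = S_0 - PV(D) = 9.4700 - 0.09130267 = 9.37869733
d1 = (ln(S_0'/K) + (r + sigma^2/2)*T) / (sigma*sqrt(T)) = -0.39204095
d2 = d1 - sigma*sqrt(T) = -0.63452806
exp(-rT) = 0.98807171
N(-d1) = 0.65248602; N(-d2) = 0.73713187
P = K * exp(-rT) * N(-d2) - S_0' * N(-d1) = 10.7500 * 0.98807171 * 0.73713187 - 9.37869733 * 0.65248602 = 1.7102

Answer: Price = 1.7102


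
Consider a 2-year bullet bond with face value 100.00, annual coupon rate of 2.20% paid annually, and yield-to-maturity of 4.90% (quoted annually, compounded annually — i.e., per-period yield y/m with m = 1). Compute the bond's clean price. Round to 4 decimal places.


Answer: Price = 94.9725

Derivation:
Coupon per period c = face * coupon_rate / m = 2.200000
Periods per year m = 1; per-period yield y/m = 0.049000
Number of cashflows N = 2
Cashflows (t years, CF_t, discount factor 1/(1+y/m)^(m*t), PV):
  t = 1.0000: CF_t = 2.200000, DF = 0.953289, PV = 2.097235
  t = 2.0000: CF_t = 102.200000, DF = 0.908760, PV = 92.875234
Price P = sum_t PV_t = 94.972469


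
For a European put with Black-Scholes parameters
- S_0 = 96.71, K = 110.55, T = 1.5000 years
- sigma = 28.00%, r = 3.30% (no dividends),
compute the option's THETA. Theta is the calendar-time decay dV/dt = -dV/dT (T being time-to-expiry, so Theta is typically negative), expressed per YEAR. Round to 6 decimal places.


d1 = -0.0742169077; d2 = -0.4171454717
phi(d1) = 0.3978450751; exp(-qT) = 1.0000000000; exp(-rT) = 0.9517051581
Theta = -S*exp(-qT)*phi(d1)*sigma/(2*sqrt(T)) + r*K*exp(-rT)*N(-d2) - q*S*exp(-qT)*N(-d1)
N(-d1) = 0.5295811037; N(-d2) = 0.6617139967; sqrt(T) = 1.2247448714
Term 1 = -96.7100 * 1.0000000000 * 0.3978450751 * 0.2800 / (2 * 1.2247448714) = -4.3981271003
Term 2 = 0.0330 * 110.5500 * 0.9517051581 * 0.6617139967 = 2.2974466273
Term 3 = 0 (no dividend yield, q = 0)
Theta = -4.3981271003 + (2.2974466273) + (0.0000000000) = -2.100680

Answer: Theta = -2.100680


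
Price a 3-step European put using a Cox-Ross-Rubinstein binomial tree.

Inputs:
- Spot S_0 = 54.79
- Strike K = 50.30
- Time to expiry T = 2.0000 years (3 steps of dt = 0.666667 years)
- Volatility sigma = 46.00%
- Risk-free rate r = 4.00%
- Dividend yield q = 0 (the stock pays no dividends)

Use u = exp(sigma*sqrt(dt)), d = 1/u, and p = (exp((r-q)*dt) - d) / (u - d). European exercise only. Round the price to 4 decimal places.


Answer: Price = V(0,0) = 10.0350

Derivation:
dt = T/N = 0.666667
u = exp(sigma*sqrt(dt)) = 1.455848; d = 1/u = 0.686885
p = (exp((r-q)*dt) - d) / (u - d) = 0.442337
Discount per step: exp(-r*dt) = 0.973686
Stock lattice S(k, i) with i counting down-moves:
  k=0: S(0,0) = 54.7900
  k=1: S(1,0) = 79.7659; S(1,1) = 37.6344
  k=2: S(2,0) = 116.1270; S(2,1) = 54.7900; S(2,2) = 25.8505
  k=3: S(3,0) = 169.0633; S(3,1) = 79.7659; S(3,2) = 37.6344; S(3,3) = 17.7563
Terminal payoffs V(N, i) = max(K - S_T, 0):
  V(3,0) = 0.000000; V(3,1) = 0.000000; V(3,2) = 12.665572; V(3,3) = 32.543664
Backward induction: V(k, i) = exp(-r*dt) * [p * V(k+1, i) + (1-p) * V(k+1, i+1)].
  V(2,0) = exp(-r*dt) * [p*0.000000 + (1-p)*0.000000] = 0.000000
  V(2,1) = exp(-r*dt) * [p*0.000000 + (1-p)*12.665572] = 6.877265
  V(2,2) = exp(-r*dt) * [p*12.665572 + (1-p)*32.543664] = 23.125870
  V(1,0) = exp(-r*dt) * [p*0.000000 + (1-p)*6.877265] = 3.734278
  V(1,1) = exp(-r*dt) * [p*6.877265 + (1-p)*23.125870] = 15.519107
  V(0,0) = exp(-r*dt) * [p*3.734278 + (1-p)*15.519107] = 10.035044


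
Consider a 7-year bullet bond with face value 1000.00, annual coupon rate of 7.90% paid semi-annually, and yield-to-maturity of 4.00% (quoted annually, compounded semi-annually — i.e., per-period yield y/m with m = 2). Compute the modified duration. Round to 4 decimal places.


Coupon per period c = face * coupon_rate / m = 39.500000
Periods per year m = 2; per-period yield y/m = 0.020000
Number of cashflows N = 14
Cashflows (t years, CF_t, discount factor 1/(1+y/m)^(m*t), PV):
  t = 0.5000: CF_t = 39.500000, DF = 0.980392, PV = 38.725490
  t = 1.0000: CF_t = 39.500000, DF = 0.961169, PV = 37.966167
  t = 1.5000: CF_t = 39.500000, DF = 0.942322, PV = 37.221732
  t = 2.0000: CF_t = 39.500000, DF = 0.923845, PV = 36.491894
  t = 2.5000: CF_t = 39.500000, DF = 0.905731, PV = 35.776367
  t = 3.0000: CF_t = 39.500000, DF = 0.887971, PV = 35.074870
  t = 3.5000: CF_t = 39.500000, DF = 0.870560, PV = 34.387127
  t = 4.0000: CF_t = 39.500000, DF = 0.853490, PV = 33.712870
  t = 4.5000: CF_t = 39.500000, DF = 0.836755, PV = 33.051833
  t = 5.0000: CF_t = 39.500000, DF = 0.820348, PV = 32.403758
  t = 5.5000: CF_t = 39.500000, DF = 0.804263, PV = 31.768390
  t = 6.0000: CF_t = 39.500000, DF = 0.788493, PV = 31.145480
  t = 6.5000: CF_t = 39.500000, DF = 0.773033, PV = 30.534785
  t = 7.0000: CF_t = 1039.500000, DF = 0.757875, PV = 787.811088
Price P = sum_t PV_t = 1236.071851
First compute Macaulay numerator sum_t t * PV_t:
  t * PV_t at t = 0.5000: 19.362745
  t * PV_t at t = 1.0000: 37.966167
  t * PV_t at t = 1.5000: 55.832598
  t * PV_t at t = 2.0000: 72.983789
  t * PV_t at t = 2.5000: 89.440917
  t * PV_t at t = 3.0000: 105.224609
  t * PV_t at t = 3.5000: 120.354945
  t * PV_t at t = 4.0000: 134.851479
  t * PV_t at t = 4.5000: 148.733249
  t * PV_t at t = 5.0000: 162.018789
  t * PV_t at t = 5.5000: 174.726145
  t * PV_t at t = 6.0000: 186.872883
  t * PV_t at t = 6.5000: 198.476101
  t * PV_t at t = 7.0000: 5514.677616
Macaulay duration D = 7021.522031 / 1236.071851 = 5.680513
Modified duration = D / (1 + y/m) = 5.680513 / (1 + 0.020000) = 5.569130

Answer: Modified duration = 5.5691


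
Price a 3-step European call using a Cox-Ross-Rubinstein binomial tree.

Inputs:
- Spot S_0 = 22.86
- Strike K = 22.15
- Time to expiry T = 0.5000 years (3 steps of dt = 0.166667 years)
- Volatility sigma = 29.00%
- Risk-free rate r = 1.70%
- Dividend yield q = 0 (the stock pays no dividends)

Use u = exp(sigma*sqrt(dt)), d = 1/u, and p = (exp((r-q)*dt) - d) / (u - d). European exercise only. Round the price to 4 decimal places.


dt = T/N = 0.166667
u = exp(sigma*sqrt(dt)) = 1.125685; d = 1/u = 0.888348
p = (exp((r-q)*dt) - d) / (u - d) = 0.482391
Discount per step: exp(-r*dt) = 0.997171
Stock lattice S(k, i) with i counting down-moves:
  k=0: S(0,0) = 22.8600
  k=1: S(1,0) = 25.7332; S(1,1) = 20.3076
  k=2: S(2,0) = 28.9674; S(2,1) = 22.8600; S(2,2) = 18.0402
  k=3: S(3,0) = 32.6082; S(3,1) = 25.7332; S(3,2) = 20.3076; S(3,3) = 16.0260
Terminal payoffs V(N, i) = max(S_T - K, 0):
  V(3,0) = 10.458229; V(3,1) = 3.583166; V(3,2) = 0.000000; V(3,3) = 0.000000
Backward induction: V(k, i) = exp(-r*dt) * [p * V(k+1, i) + (1-p) * V(k+1, i+1)].
  V(2,0) = exp(-r*dt) * [p*10.458229 + (1-p)*3.583166] = 6.880116
  V(2,1) = exp(-r*dt) * [p*3.583166 + (1-p)*0.000000] = 1.723598
  V(2,2) = exp(-r*dt) * [p*0.000000 + (1-p)*0.000000] = 0.000000
  V(1,0) = exp(-r*dt) * [p*6.880116 + (1-p)*1.723598] = 4.199144
  V(1,1) = exp(-r*dt) * [p*1.723598 + (1-p)*0.000000] = 0.829097
  V(0,0) = exp(-r*dt) * [p*4.199144 + (1-p)*0.829097] = 2.447833

Answer: Price = V(0,0) = 2.4478


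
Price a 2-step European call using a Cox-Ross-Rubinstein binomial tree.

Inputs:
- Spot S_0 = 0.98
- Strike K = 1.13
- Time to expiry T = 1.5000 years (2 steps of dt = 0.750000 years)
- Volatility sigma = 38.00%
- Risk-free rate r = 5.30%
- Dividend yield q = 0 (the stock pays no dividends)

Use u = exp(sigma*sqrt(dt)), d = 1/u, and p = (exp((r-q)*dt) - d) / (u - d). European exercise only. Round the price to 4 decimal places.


dt = T/N = 0.750000
u = exp(sigma*sqrt(dt)) = 1.389702; d = 1/u = 0.719579
p = (exp((r-q)*dt) - d) / (u - d) = 0.478974
Discount per step: exp(-r*dt) = 0.961030
Stock lattice S(k, i) with i counting down-moves:
  k=0: S(0,0) = 0.9800
  k=1: S(1,0) = 1.3619; S(1,1) = 0.7052
  k=2: S(2,0) = 1.8926; S(2,1) = 0.9800; S(2,2) = 0.5074
Terminal payoffs V(N, i) = max(S_T - K, 0):
  V(2,0) = 0.762647; V(2,1) = 0.000000; V(2,2) = 0.000000
Backward induction: V(k, i) = exp(-r*dt) * [p * V(k+1, i) + (1-p) * V(k+1, i+1)].
  V(1,0) = exp(-r*dt) * [p*0.762647 + (1-p)*0.000000] = 0.351053
  V(1,1) = exp(-r*dt) * [p*0.000000 + (1-p)*0.000000] = 0.000000
  V(0,0) = exp(-r*dt) * [p*0.351053 + (1-p)*0.000000] = 0.161593

Answer: Price = V(0,0) = 0.1616


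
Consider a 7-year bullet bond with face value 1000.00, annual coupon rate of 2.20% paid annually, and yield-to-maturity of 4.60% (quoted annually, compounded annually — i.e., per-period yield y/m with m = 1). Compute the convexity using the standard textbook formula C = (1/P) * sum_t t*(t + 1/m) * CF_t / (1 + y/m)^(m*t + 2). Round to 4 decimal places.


Coupon per period c = face * coupon_rate / m = 22.000000
Periods per year m = 1; per-period yield y/m = 0.046000
Number of cashflows N = 7
Cashflows (t years, CF_t, discount factor 1/(1+y/m)^(m*t), PV):
  t = 1.0000: CF_t = 22.000000, DF = 0.956023, PV = 21.032505
  t = 2.0000: CF_t = 22.000000, DF = 0.913980, PV = 20.107557
  t = 3.0000: CF_t = 22.000000, DF = 0.873786, PV = 19.223286
  t = 4.0000: CF_t = 22.000000, DF = 0.835359, PV = 18.377902
  t = 5.0000: CF_t = 22.000000, DF = 0.798623, PV = 17.569696
  t = 6.0000: CF_t = 22.000000, DF = 0.763501, PV = 16.797033
  t = 7.0000: CF_t = 1022.000000, DF = 0.729925, PV = 745.983298
Price P = sum_t PV_t = 859.091278
Convexity numerator sum_t t*(t + 1/m) * CF_t / (1+y/m)^(m*t + 2):
  t = 1.0000: term = 38.446572
  t = 2.0000: term = 110.267415
  t = 3.0000: term = 210.836357
  t = 4.0000: term = 335.940659
  t = 5.0000: term = 481.750466
  t = 6.0000: term = 644.790299
  t = 7.0000: term = 38181.568216
Convexity = (1/P) * sum = 40003.599984 / 859.091278 = 46.565017

Answer: Convexity = 46.5650


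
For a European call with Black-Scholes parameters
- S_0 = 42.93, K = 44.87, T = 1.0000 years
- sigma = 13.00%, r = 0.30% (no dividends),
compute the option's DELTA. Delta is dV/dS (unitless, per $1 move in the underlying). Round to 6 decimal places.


d1 = -0.2519118289; d2 = -0.3819118289
phi(d1) = 0.3864826438; exp(-qT) = 1.0000000000; exp(-rT) = 0.9970044955
N(d1) = 0.4005546081
Delta = exp(-qT) * N(d1) = 1.0000000000 * 0.4005546081 = 0.400555

Answer: Delta = 0.400555


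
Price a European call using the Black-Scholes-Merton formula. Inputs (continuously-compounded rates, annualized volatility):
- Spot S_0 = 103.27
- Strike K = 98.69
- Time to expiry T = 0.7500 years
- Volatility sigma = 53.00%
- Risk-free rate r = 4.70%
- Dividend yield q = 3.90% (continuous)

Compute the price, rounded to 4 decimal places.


Answer: Price = 20.3689

Derivation:
d1 = (ln(S/K) + (r - q + 0.5*sigma^2) * T) / (sigma * sqrt(T)) = 0.34140093
d2 = d1 - sigma * sqrt(T) = -0.11759254
exp(-rT) = 0.96536405; exp(-qT) = 0.97117364
C = S_0 * exp(-qT) * N(d1) - K * exp(-rT) * N(d2)
N(d1) = 0.63359911; N(d2) = 0.45319526
C = 103.2700 * 0.97117364 * 0.63359911 - 98.6900 * 0.96536405 * 0.45319526 = 20.3689


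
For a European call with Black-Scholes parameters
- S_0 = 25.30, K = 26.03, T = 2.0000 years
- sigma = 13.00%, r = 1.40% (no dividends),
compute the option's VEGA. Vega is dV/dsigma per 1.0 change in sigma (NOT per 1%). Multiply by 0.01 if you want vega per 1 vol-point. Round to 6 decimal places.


d1 = 0.0895016423; d2 = -0.0943461208
phi(d1) = 0.3973476038; exp(-qT) = 1.0000000000; exp(-rT) = 0.9723883668
Vega = S * exp(-qT) * phi(d1) * sqrt(T) = 25.3000 * 1.0000000000 * 0.3973476038 * 1.4142135624 = 14.216940

Answer: Vega = 14.216940


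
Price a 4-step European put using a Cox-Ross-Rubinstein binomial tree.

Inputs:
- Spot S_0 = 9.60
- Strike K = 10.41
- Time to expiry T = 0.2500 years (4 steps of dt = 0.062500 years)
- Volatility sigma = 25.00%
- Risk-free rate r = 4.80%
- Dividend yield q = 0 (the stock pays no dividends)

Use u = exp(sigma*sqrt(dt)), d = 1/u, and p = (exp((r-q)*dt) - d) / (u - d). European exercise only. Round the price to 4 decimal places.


dt = T/N = 0.062500
u = exp(sigma*sqrt(dt)) = 1.064494; d = 1/u = 0.939413
p = (exp((r-q)*dt) - d) / (u - d) = 0.508400
Discount per step: exp(-r*dt) = 0.997004
Stock lattice S(k, i) with i counting down-moves:
  k=0: S(0,0) = 9.6000
  k=1: S(1,0) = 10.2191; S(1,1) = 9.0184
  k=2: S(2,0) = 10.8782; S(2,1) = 9.6000; S(2,2) = 8.4720
  k=3: S(3,0) = 11.5798; S(3,1) = 10.2191; S(3,2) = 9.0184; S(3,3) = 7.9587
  k=4: S(4,0) = 12.3266; S(4,1) = 10.8782; S(4,2) = 9.6000; S(4,3) = 8.4720; S(4,4) = 7.4765
Terminal payoffs V(N, i) = max(K - S_T, 0):
  V(4,0) = 0.000000; V(4,1) = 0.000000; V(4,2) = 0.810000; V(4,3) = 1.938030; V(4,4) = 2.933512
Backward induction: V(k, i) = exp(-r*dt) * [p * V(k+1, i) + (1-p) * V(k+1, i+1)].
  V(3,0) = exp(-r*dt) * [p*0.000000 + (1-p)*0.000000] = 0.000000
  V(3,1) = exp(-r*dt) * [p*0.000000 + (1-p)*0.810000] = 0.397003
  V(3,2) = exp(-r*dt) * [p*0.810000 + (1-p)*1.938030] = 1.360451
  V(3,3) = exp(-r*dt) * [p*1.938030 + (1-p)*2.933512] = 2.420137
  V(2,0) = exp(-r*dt) * [p*0.000000 + (1-p)*0.397003] = 0.194582
  V(2,1) = exp(-r*dt) * [p*0.397003 + (1-p)*1.360451] = 0.868026
  V(2,2) = exp(-r*dt) * [p*1.360451 + (1-p)*2.420137] = 1.875757
  V(1,0) = exp(-r*dt) * [p*0.194582 + (1-p)*0.868026] = 0.524072
  V(1,1) = exp(-r*dt) * [p*0.868026 + (1-p)*1.875757] = 1.359342
  V(0,0) = exp(-r*dt) * [p*0.524072 + (1-p)*1.359342] = 0.931890

Answer: Price = V(0,0) = 0.9319


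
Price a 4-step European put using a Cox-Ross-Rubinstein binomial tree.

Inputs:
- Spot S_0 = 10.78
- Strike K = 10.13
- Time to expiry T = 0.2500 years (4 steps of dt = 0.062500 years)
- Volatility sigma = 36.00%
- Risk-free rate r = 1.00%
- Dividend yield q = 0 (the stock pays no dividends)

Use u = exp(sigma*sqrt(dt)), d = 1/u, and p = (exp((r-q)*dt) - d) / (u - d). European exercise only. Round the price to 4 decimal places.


Answer: Price = V(0,0) = 0.4909

Derivation:
dt = T/N = 0.062500
u = exp(sigma*sqrt(dt)) = 1.094174; d = 1/u = 0.913931
p = (exp((r-q)*dt) - d) / (u - d) = 0.480984
Discount per step: exp(-r*dt) = 0.999375
Stock lattice S(k, i) with i counting down-moves:
  k=0: S(0,0) = 10.7800
  k=1: S(1,0) = 11.7952; S(1,1) = 9.8522
  k=2: S(2,0) = 12.9060; S(2,1) = 10.7800; S(2,2) = 9.0042
  k=3: S(3,0) = 14.1214; S(3,1) = 11.7952; S(3,2) = 9.8522; S(3,3) = 8.2292
  k=4: S(4,0) = 15.4513; S(4,1) = 12.9060; S(4,2) = 10.7800; S(4,3) = 9.0042; S(4,4) = 7.5210
Terminal payoffs V(N, i) = max(K - S_T, 0):
  V(4,0) = 0.000000; V(4,1) = 0.000000; V(4,2) = 0.000000; V(4,3) = 1.125787; V(4,4) = 2.609049
Backward induction: V(k, i) = exp(-r*dt) * [p * V(k+1, i) + (1-p) * V(k+1, i+1)].
  V(3,0) = exp(-r*dt) * [p*0.000000 + (1-p)*0.000000] = 0.000000
  V(3,1) = exp(-r*dt) * [p*0.000000 + (1-p)*0.000000] = 0.000000
  V(3,2) = exp(-r*dt) * [p*0.000000 + (1-p)*1.125787] = 0.583937
  V(3,3) = exp(-r*dt) * [p*1.125787 + (1-p)*2.609049] = 1.894440
  V(2,0) = exp(-r*dt) * [p*0.000000 + (1-p)*0.000000] = 0.000000
  V(2,1) = exp(-r*dt) * [p*0.000000 + (1-p)*0.583937] = 0.302883
  V(2,2) = exp(-r*dt) * [p*0.583937 + (1-p)*1.894440] = 1.263319
  V(1,0) = exp(-r*dt) * [p*0.000000 + (1-p)*0.302883] = 0.157103
  V(1,1) = exp(-r*dt) * [p*0.302883 + (1-p)*1.263319] = 0.800864
  V(0,0) = exp(-r*dt) * [p*0.157103 + (1-p)*0.800864] = 0.490919


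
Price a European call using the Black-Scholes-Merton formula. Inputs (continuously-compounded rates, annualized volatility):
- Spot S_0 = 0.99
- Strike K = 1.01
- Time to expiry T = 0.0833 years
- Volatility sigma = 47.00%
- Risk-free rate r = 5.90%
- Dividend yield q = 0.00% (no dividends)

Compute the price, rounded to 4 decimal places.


d1 = (ln(S/K) + (r - q + 0.5*sigma^2) * T) / (sigma * sqrt(T)) = -0.04338720
d2 = d1 - sigma * sqrt(T) = -0.17903738
exp(-rT) = 0.99509736; exp(-qT) = 1.00000000
C = S_0 * exp(-qT) * N(d1) - K * exp(-rT) * N(d2)
N(d1) = 0.48269644; N(d2) = 0.42895418
C = 0.9900 * 1.00000000 * 0.48269644 - 1.0100 * 0.99509736 * 0.42895418 = 0.0467

Answer: Price = 0.0467


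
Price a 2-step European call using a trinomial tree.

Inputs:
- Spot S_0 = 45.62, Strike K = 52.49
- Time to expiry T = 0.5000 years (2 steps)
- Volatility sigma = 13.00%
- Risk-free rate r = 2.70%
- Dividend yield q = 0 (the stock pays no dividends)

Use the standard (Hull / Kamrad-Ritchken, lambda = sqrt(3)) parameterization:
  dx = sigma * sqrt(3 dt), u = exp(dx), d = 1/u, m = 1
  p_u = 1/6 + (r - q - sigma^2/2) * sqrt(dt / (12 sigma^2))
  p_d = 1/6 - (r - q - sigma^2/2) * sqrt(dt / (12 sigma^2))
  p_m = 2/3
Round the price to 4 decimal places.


Answer: Price = V(0,0) = 0.1609

Derivation:
dt = T/N = 0.250000; dx = sigma*sqrt(3*dt) = 0.112583
u = exp(dx) = 1.119165; d = 1/u = 0.893523
p_u = 0.187263, p_m = 0.666667, p_d = 0.146071
Discount per step: exp(-r*dt) = 0.993273
Stock lattice S(k, j) with j the centered position index:
  k=0: S(0,+0) = 45.6200
  k=1: S(1,-1) = 40.7625; S(1,+0) = 45.6200; S(1,+1) = 51.0563
  k=2: S(2,-2) = 36.4222; S(2,-1) = 40.7625; S(2,+0) = 45.6200; S(2,+1) = 51.0563; S(2,+2) = 57.1405
Terminal payoffs V(N, j) = max(S_T - K, 0):
  V(2,-2) = 0.000000; V(2,-1) = 0.000000; V(2,+0) = 0.000000; V(2,+1) = 0.000000; V(2,+2) = 4.650481
Backward induction: V(k, j) = exp(-r*dt) * [p_u * V(k+1, j+1) + p_m * V(k+1, j) + p_d * V(k+1, j-1)]
  V(1,-1) = exp(-r*dt) * [p_u*0.000000 + p_m*0.000000 + p_d*0.000000] = 0.000000
  V(1,+0) = exp(-r*dt) * [p_u*0.000000 + p_m*0.000000 + p_d*0.000000] = 0.000000
  V(1,+1) = exp(-r*dt) * [p_u*4.650481 + p_m*0.000000 + p_d*0.000000] = 0.865002
  V(0,+0) = exp(-r*dt) * [p_u*0.865002 + p_m*0.000000 + p_d*0.000000] = 0.160893


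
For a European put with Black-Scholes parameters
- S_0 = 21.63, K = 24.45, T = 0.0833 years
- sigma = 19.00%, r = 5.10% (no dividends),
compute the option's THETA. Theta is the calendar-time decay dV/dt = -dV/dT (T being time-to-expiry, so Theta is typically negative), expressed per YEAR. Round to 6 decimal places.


d1 = -2.1298842337; d2 = -2.1847215385
phi(d1) = 0.0412897102; exp(-qT) = 1.0000000000; exp(-rT) = 0.9957607113
Theta = -S*exp(-qT)*phi(d1)*sigma/(2*sqrt(T)) + r*K*exp(-rT)*N(-d2) - q*S*exp(-qT)*N(-d1)
N(-d1) = 0.9834094139; N(-d2) = 0.9855453650; sqrt(T) = 0.2886173938
Term 1 = -21.6300 * 1.0000000000 * 0.0412897102 * 0.1900 / (2 * 0.2886173938) = -0.2939675946
Term 2 = 0.0510 * 24.4500 * 0.9957607113 * 0.9855453650 = 1.2237160217
Term 3 = 0 (no dividend yield, q = 0)
Theta = -0.2939675946 + (1.2237160217) + (0.0000000000) = 0.929748

Answer: Theta = 0.929748
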